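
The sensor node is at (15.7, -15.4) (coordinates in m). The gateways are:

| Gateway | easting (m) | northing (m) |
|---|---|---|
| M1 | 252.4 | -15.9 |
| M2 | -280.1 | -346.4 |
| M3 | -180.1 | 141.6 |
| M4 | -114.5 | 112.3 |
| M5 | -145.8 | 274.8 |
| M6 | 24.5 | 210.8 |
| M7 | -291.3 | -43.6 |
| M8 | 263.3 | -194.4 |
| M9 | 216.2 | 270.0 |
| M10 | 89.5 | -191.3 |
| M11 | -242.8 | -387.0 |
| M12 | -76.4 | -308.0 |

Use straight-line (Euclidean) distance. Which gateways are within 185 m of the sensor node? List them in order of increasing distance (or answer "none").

Distances from (15.7, -15.4):
M1: √((236.7)² + (-0.5)²) = √(56026.890 + 0.250) = 236.7 m
M2: √((-295.8)² + (-331.0)²) = √(87497.640 + 109561.000) = 443.9 m
M3: √((-195.8)² + (157.0)²) = √(38337.640 + 24649.000) = 251.0 m
M4: √((-130.2)² + (127.7)²) = √(16952.040 + 16307.290) = 182.4 m
M5: √((-161.5)² + (290.2)²) = √(26082.250 + 84216.040) = 332.1 m
M6: √((8.8)² + (226.2)²) = √(77.440 + 51166.440) = 226.4 m
M7: √((-307.0)² + (-28.2)²) = √(94249.000 + 795.240) = 308.3 m
M8: √((247.6)² + (-179.0)²) = √(61305.760 + 32041.000) = 305.5 m
M9: √((200.5)² + (285.4)²) = √(40200.250 + 81453.160) = 348.8 m
M10: √((73.8)² + (-175.9)²) = √(5446.440 + 30940.810) = 190.8 m
M11: √((-258.5)² + (-371.6)²) = √(66822.250 + 138086.560) = 452.7 m
M12: √((-92.1)² + (-292.6)²) = √(8482.410 + 85614.760) = 306.8 m
Threshold 185 m: M4 (182.4 m) is within range.

M4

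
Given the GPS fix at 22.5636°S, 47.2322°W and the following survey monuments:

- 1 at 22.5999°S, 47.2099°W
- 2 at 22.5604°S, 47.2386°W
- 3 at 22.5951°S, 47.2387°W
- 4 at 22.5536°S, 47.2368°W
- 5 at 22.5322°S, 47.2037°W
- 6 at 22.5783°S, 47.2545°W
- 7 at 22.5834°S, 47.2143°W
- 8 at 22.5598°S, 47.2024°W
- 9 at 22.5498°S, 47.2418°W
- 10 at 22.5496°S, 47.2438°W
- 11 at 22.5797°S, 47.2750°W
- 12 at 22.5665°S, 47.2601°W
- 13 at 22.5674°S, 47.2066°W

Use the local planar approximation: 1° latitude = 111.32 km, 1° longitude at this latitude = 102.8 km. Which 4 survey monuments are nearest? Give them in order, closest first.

Distances from 22.5636°S, 47.2322°W:
1: √((-0.0363·111.32)² + (0.0223·102.8)²) = √(16.329002 + 5.255281) = 4.6459 km
2: √((0.0032·111.32)² + (-0.0064·102.8)²) = √(0.126896 + 0.432859) = 0.7482 km
3: √((-0.0315·111.32)² + (-0.0065·102.8)²) = √(12.296103 + 0.446491) = 3.5697 km
4: √((0.0100·111.32)² + (-0.0046·102.8)²) = √(1.239214 + 0.223615) = 1.2095 km
5: √((0.0314·111.32)² + (0.0285·102.8)²) = √(12.218157 + 8.583728) = 4.5609 km
6: √((-0.0147·111.32)² + (-0.0223·102.8)²) = √(2.677818 + 5.255281) = 2.8166 km
7: √((-0.0198·111.32)² + (0.0179·102.8)²) = √(4.858216 + 3.386042) = 2.8713 km
8: √((0.0038·111.32)² + (0.0298·102.8)²) = √(0.178943 + 9.384665) = 3.0925 km
9: √((0.0138·111.32)² + (-0.0096·102.8)²) = √(2.359960 + 0.973932) = 1.8259 km
10: √((0.0140·111.32)² + (-0.0116·102.8)²) = √(2.428860 + 1.422009) = 1.9624 km
11: √((-0.0161·111.32)² + (-0.0428·102.8)²) = √(3.212167 + 19.358592) = 4.7509 km
12: √((-0.0029·111.32)² + (-0.0279·102.8)²) = √(0.104218 + 8.226112) = 2.8862 km
13: √((-0.0038·111.32)² + (0.0256·102.8)²) = √(0.178943 + 6.925740) = 2.6655 km
Sorted: 2 (0.7482 km) < 4 (1.2095 km) < 9 (1.8259 km) < 10 (1.9624 km) < 13 (2.6655 km) < 6 (2.8166 km) < …

2, 4, 9, 10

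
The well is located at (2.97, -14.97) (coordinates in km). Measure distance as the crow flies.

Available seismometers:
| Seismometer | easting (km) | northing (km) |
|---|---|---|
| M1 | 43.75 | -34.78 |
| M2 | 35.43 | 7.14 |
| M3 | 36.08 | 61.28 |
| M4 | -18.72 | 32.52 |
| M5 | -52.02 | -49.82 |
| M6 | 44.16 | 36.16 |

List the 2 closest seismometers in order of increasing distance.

M2, M1

Distances from (2.97, -14.97):
M1: 45.34 km
M2: 39.27 km
M3: 83.13 km
M4: 52.21 km
M5: 65.10 km
M6: 65.66 km
Sorted: M2 (39.27 km) < M1 (45.34 km) < M4 (52.21 km) < M5 (65.10 km) < …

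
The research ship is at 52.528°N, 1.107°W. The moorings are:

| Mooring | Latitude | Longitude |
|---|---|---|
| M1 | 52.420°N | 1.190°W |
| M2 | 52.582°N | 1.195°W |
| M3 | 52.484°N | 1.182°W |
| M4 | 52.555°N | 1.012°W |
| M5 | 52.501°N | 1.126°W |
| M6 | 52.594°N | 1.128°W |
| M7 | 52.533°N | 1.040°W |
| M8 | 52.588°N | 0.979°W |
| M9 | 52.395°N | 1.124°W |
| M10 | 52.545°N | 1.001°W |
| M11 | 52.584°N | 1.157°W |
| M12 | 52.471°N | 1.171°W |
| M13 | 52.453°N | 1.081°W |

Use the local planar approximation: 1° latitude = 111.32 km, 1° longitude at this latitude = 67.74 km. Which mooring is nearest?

M5

Distances from 52.528°N, 1.107°W:
M1: √((-0.108·111.32)² + (-0.083·67.74)²) = √(144.54195 + 31.61161) = 13.272 km
M2: √((0.054·111.32)² + (-0.088·67.74)²) = √(36.13549 + 35.53495) = 8.466 km
M3: √((-0.044·111.32)² + (-0.075·67.74)²) = √(23.99119 + 25.81148) = 7.057 km
M4: √((0.027·111.32)² + (0.095·67.74)²) = √(9.03387 + 41.41309) = 7.103 km
M5: √((-0.027·111.32)² + (-0.019·67.74)²) = √(9.03387 + 1.65652) = 3.270 km
M6: √((0.066·111.32)² + (-0.021·67.74)²) = √(53.98017 + 2.02362) = 7.484 km
M7: √((0.005·111.32)² + (0.067·67.74)²) = √(0.30980 + 20.59871) = 4.573 km
M8: √((0.060·111.32)² + (0.128·67.74)²) = √(44.61171 + 75.18139) = 10.945 km
M9: √((-0.133·111.32)² + (-0.017·67.74)²) = √(219.20461 + 1.32614) = 14.850 km
M10: √((0.017·111.32)² + (0.106·67.74)²) = √(3.58133 + 51.55872) = 7.426 km
M11: √((0.056·111.32)² + (-0.050·67.74)²) = √(38.86176 + 11.47177) = 7.095 km
M12: √((-0.057·111.32)² + (-0.064·67.74)²) = √(40.26207 + 18.79535) = 7.685 km
M13: √((-0.075·111.32)² + (0.026·67.74)²) = √(69.70580 + 3.10197) = 8.533 km
Minimum: M5 at 3.270 km.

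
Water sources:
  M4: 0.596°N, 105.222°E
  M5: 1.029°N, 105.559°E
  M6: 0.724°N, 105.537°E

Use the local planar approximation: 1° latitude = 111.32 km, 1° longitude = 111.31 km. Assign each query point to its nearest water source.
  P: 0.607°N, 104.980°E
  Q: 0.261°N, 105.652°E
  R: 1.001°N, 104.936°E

P at 0.607°N, 104.980°E:
  M4: 26.965 km
  M5: 79.752 km
  M6: 63.353 km
  → nearest: M4 (26.965 km)
Q at 0.261°N, 105.652°E:
  M4: 60.676 km
  M5: 86.118 km
  M6: 53.107 km
  → nearest: M6 (53.107 km)
R at 1.001°N, 104.936°E:
  M4: 55.191 km
  M5: 69.416 km
  M6: 73.662 km
  → nearest: M4 (55.191 km)

P→M4; Q→M6; R→M4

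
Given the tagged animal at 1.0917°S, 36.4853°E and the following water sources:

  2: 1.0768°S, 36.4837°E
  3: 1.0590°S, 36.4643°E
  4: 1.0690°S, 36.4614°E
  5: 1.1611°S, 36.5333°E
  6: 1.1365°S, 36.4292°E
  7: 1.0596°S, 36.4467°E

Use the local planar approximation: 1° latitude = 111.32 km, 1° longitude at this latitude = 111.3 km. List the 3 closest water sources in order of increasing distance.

Distances from 1.0917°S, 36.4853°E:
2: √((0.0149·111.32)² + (-0.0016·111.3)²) = √(2.751180 + 0.031712) = 1.6682 km
3: √((0.0327·111.32)² + (-0.0210·111.3)²) = √(13.250794 + 5.462971) = 4.3259 km
4: √((0.0227·111.32)² + (-0.0239·111.3)²) = √(6.385547 + 7.075972) = 3.6690 km
5: √((-0.0694·111.32)² + (0.0480·111.3)²) = √(59.685019 + 28.541238) = 9.3929 km
6: √((-0.0448·111.32)² + (-0.0561·111.3)²) = √(24.871525 + 38.986662) = 7.9911 km
7: √((0.0321·111.32)² + (-0.0386·111.3)²) = √(12.768987 + 18.457163) = 5.5880 km
Sorted: 2 (1.6682 km) < 4 (3.6690 km) < 3 (4.3259 km) < 7 (5.5880 km) < 6 (7.9911 km) < …

2, 4, 3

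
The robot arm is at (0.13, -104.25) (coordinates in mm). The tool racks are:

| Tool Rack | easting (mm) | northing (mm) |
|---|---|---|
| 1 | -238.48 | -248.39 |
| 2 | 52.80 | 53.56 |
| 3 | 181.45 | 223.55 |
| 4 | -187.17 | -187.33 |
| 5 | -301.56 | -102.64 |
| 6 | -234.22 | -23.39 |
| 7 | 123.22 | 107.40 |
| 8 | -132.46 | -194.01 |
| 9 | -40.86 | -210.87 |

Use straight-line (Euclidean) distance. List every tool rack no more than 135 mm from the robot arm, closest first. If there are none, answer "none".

9

Distances from (0.13, -104.25):
1: √((-238.61)² + (-144.14)²) = √(56934.7321 + 20776.3396) = 278.77 mm
2: √((52.67)² + (157.81)²) = √(2774.1289 + 24903.9961) = 166.37 mm
3: √((181.32)² + (327.80)²) = √(32876.9424 + 107452.8400) = 374.61 mm
4: √((-187.30)² + (-83.08)²) = √(35081.2900 + 6902.2864) = 204.90 mm
5: √((-301.69)² + (1.61)²) = √(91016.8561 + 2.5921) = 301.69 mm
6: √((-234.35)² + (80.86)²) = √(54919.9225 + 6538.3396) = 247.91 mm
7: √((123.09)² + (211.65)²) = √(15151.1481 + 44795.7225) = 244.84 mm
8: √((-132.59)² + (-89.76)²) = √(17580.1081 + 8056.8576) = 160.12 mm
9: √((-40.99)² + (-106.62)²) = √(1680.1801 + 11367.8244) = 114.23 mm
Threshold 135 mm: 9 (114.23 mm) is within range.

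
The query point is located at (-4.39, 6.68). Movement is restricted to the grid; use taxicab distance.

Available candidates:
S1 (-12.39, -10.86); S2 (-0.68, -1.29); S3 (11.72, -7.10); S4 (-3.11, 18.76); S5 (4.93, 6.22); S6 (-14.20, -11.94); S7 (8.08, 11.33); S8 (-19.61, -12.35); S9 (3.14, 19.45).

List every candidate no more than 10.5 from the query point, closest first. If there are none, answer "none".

S5

Distances from (-4.39, 6.68):
S1: |-8.00| + |-17.54| = 8.00 + 17.54 = 25.54
S2: |3.71| + |-7.97| = 3.71 + 7.97 = 11.68
S3: |16.11| + |-13.78| = 16.11 + 13.78 = 29.89
S4: |1.28| + |12.08| = 1.28 + 12.08 = 13.36
S5: |9.32| + |-0.46| = 9.32 + 0.46 = 9.78
S6: |-9.81| + |-18.62| = 9.81 + 18.62 = 28.43
S7: |12.47| + |4.65| = 12.47 + 4.65 = 17.12
S8: |-15.22| + |-19.03| = 15.22 + 19.03 = 34.25
S9: |7.53| + |12.77| = 7.53 + 12.77 = 20.30
Threshold 10.5: S5 (9.78) is within range.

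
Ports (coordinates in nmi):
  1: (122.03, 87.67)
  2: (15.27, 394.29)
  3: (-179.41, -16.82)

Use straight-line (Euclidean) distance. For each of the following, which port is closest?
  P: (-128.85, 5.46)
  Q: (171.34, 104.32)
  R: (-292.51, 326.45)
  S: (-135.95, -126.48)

P→3; Q→1; R→2; S→3

P at (-128.85, 5.46):
  1: √((250.88)² + (82.21)²) = √(62940.7744 + 6758.4841) = 264.01 nmi
  2: √((144.12)² + (388.83)²) = √(20770.5744 + 151188.7689) = 414.68 nmi
  3: √((-50.56)² + (-22.28)²) = √(2556.3136 + 496.3984) = 55.25 nmi
  → nearest: 3 (55.25 nmi)
Q at (171.34, 104.32):
  1: √((-49.31)² + (-16.65)²) = √(2431.4761 + 277.2225) = 52.05 nmi
  2: √((-156.07)² + (289.97)²) = √(24357.8449 + 84082.6009) = 329.30 nmi
  3: √((-350.75)² + (-121.14)²) = √(123025.5625 + 14674.8996) = 371.08 nmi
  → nearest: 1 (52.05 nmi)
R at (-292.51, 326.45):
  1: √((414.54)² + (-238.78)²) = √(171843.4116 + 57015.8884) = 478.39 nmi
  2: √((307.78)² + (67.84)²) = √(94728.5284 + 4602.2656) = 315.17 nmi
  3: √((113.10)² + (-343.27)²) = √(12791.6100 + 117834.2929) = 361.42 nmi
  → nearest: 2 (315.17 nmi)
S at (-135.95, -126.48):
  1: √((257.98)² + (214.15)²) = √(66553.6804 + 45860.2225) = 335.28 nmi
  2: √((151.22)² + (520.77)²) = √(22867.4884 + 271201.3929) = 542.28 nmi
  3: √((-43.46)² + (109.66)²) = √(1888.7716 + 12025.3156) = 117.96 nmi
  → nearest: 3 (117.96 nmi)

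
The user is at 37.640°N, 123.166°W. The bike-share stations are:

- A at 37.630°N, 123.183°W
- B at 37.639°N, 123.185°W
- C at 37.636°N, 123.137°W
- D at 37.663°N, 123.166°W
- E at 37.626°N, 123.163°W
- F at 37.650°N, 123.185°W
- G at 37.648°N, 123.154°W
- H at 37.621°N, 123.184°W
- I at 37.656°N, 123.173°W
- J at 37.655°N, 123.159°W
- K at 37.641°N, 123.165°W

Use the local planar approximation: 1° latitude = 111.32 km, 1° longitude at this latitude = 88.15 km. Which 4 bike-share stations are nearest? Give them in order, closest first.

Distances from 37.640°N, 123.166°W:
A: 1.867 km
B: 1.679 km
C: 2.595 km
D: 2.560 km
E: 1.581 km
F: 2.011 km
G: 1.383 km
H: 2.644 km
I: 1.885 km
J: 1.780 km
K: 0.142 km
Sorted: K (0.142 km) < G (1.383 km) < E (1.581 km) < B (1.679 km) < J (1.780 km) < A (1.867 km) < …

K, G, E, B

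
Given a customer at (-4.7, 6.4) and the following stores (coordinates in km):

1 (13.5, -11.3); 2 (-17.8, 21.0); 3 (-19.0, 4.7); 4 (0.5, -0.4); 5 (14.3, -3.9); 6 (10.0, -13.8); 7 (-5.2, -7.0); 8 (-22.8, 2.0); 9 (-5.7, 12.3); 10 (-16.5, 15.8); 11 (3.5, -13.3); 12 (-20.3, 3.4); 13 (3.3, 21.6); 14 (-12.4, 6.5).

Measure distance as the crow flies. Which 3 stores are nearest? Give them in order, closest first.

9, 14, 4

Distances from (-4.7, 6.4):
1: √((18.2)² + (-17.7)²) = √(331.240 + 313.290) = 25.4 km
2: √((-13.1)² + (14.6)²) = √(171.610 + 213.160) = 19.6 km
3: √((-14.3)² + (-1.7)²) = √(204.490 + 2.890) = 14.4 km
4: √((5.2)² + (-6.8)²) = √(27.040 + 46.240) = 8.6 km
5: √((19.0)² + (-10.3)²) = √(361.000 + 106.090) = 21.6 km
6: √((14.7)² + (-20.2)²) = √(216.090 + 408.040) = 25.0 km
7: √((-0.5)² + (-13.4)²) = √(0.250 + 179.560) = 13.4 km
8: √((-18.1)² + (-4.4)²) = √(327.610 + 19.360) = 18.6 km
9: √((-1.0)² + (5.9)²) = √(1.000 + 34.810) = 6.0 km
10: √((-11.8)² + (9.4)²) = √(139.240 + 88.360) = 15.1 km
11: √((8.2)² + (-19.7)²) = √(67.240 + 388.090) = 21.3 km
12: √((-15.6)² + (-3.0)²) = √(243.360 + 9.000) = 15.9 km
13: √((8.0)² + (15.2)²) = √(64.000 + 231.040) = 17.2 km
14: √((-7.7)² + (0.1)²) = √(59.290 + 0.010) = 7.7 km
Sorted: 9 (6.0 km) < 14 (7.7 km) < 4 (8.6 km) < 7 (13.4 km) < 3 (14.4 km) < …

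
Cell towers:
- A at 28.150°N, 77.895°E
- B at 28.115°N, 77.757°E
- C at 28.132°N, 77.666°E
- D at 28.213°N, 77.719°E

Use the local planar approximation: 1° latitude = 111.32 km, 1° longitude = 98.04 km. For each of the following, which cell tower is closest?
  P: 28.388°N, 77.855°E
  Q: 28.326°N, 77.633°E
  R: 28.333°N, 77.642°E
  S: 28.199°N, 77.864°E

P→D; Q→D; R→D; S→A

P at 28.388°N, 77.855°E:
  A: 26.783 km
  B: 31.873 km
  C: 33.992 km
  D: 23.607 km
  → nearest: D (23.607 km)
Q at 28.326°N, 77.633°E:
  A: 32.306 km
  B: 26.448 km
  C: 21.837 km
  D: 15.143 km
  → nearest: D (15.143 km)
R at 28.333°N, 77.642°E:
  A: 32.097 km
  B: 26.759 km
  C: 22.499 km
  D: 15.344 km
  → nearest: D (15.344 km)
S at 28.199°N, 77.864°E:
  A: 6.244 km
  B: 14.053 km
  C: 20.795 km
  D: 14.301 km
  → nearest: A (6.244 km)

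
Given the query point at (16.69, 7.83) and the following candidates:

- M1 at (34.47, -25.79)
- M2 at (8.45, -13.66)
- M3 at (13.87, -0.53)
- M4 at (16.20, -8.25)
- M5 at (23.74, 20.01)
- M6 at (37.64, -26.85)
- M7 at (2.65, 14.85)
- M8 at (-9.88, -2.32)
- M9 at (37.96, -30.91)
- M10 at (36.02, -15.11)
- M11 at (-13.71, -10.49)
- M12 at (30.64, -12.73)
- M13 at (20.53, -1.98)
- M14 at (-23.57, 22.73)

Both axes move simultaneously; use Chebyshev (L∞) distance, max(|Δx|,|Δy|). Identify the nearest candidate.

Distances from (16.69, 7.83):
M1: max(|17.78|, |-33.62|) = 33.62
M2: max(|-8.24|, |-21.49|) = 21.49
M3: max(|-2.82|, |-8.36|) = 8.36
M4: max(|-0.49|, |-16.08|) = 16.08
M5: max(|7.05|, |12.18|) = 12.18
M6: max(|20.95|, |-34.68|) = 34.68
M7: max(|-14.04|, |7.02|) = 14.04
M8: max(|-26.57|, |-10.15|) = 26.57
M9: max(|21.27|, |-38.74|) = 38.74
M10: max(|19.33|, |-22.94|) = 22.94
M11: max(|-30.40|, |-18.32|) = 30.40
M12: max(|13.95|, |-20.56|) = 20.56
M13: max(|3.84|, |-9.81|) = 9.81
M14: max(|-40.26|, |14.90|) = 40.26
Minimum: M3 at 8.36.

M3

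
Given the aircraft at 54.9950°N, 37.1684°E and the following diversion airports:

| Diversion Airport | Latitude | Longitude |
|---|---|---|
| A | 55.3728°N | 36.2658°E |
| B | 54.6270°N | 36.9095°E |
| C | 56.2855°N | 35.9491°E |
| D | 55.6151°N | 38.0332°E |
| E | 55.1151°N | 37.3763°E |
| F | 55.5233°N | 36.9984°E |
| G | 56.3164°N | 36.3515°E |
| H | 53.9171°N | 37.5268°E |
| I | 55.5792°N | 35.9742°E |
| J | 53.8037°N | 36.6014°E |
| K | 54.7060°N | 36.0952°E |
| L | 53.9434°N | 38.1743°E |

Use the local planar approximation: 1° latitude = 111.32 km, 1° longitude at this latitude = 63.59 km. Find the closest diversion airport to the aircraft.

Distances from 54.9950°N, 37.1684°E:
A: 71.1555 km
B: 44.1502 km
C: 163.2467 km
D: 88.2568 km
E: 18.8022 km
F: 59.7957 km
G: 156.0011 km
H: 122.1370 km
I: 99.9803 km
J: 137.4295 km
K: 75.4477 km
L: 133.4000 km
Minimum: E at 18.8022 km.

E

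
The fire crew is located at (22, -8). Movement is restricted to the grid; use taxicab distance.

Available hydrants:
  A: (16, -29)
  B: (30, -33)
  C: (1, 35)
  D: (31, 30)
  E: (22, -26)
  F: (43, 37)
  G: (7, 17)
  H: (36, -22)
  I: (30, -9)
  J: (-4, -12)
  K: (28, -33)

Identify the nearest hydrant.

I

Distances from (22, -8):
A: 27
B: 33
C: 64
D: 47
E: 18
F: 66
G: 40
H: 28
I: 9
J: 30
K: 31
Minimum: I at 9.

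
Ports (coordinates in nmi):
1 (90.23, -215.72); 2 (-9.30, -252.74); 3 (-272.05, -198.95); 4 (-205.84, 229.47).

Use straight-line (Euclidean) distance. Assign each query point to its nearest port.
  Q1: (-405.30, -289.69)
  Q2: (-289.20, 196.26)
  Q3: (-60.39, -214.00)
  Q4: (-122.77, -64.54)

Q1→3; Q2→4; Q3→2; Q4→3

Q1 at (-405.30, -289.69):
  1: √((495.53)² + (73.97)²) = √(245549.9809 + 5471.5609) = 501.02 nmi
  2: √((396.00)² + (36.95)²) = √(156816.0000 + 1365.3025) = 397.72 nmi
  3: √((133.25)² + (90.74)²) = √(17755.5625 + 8233.7476) = 161.21 nmi
  4: √((199.46)² + (519.16)²) = √(39784.2916 + 269527.1056) = 556.16 nmi
  → nearest: 3 (161.21 nmi)
Q2 at (-289.20, 196.26):
  1: √((379.43)² + (-411.98)²) = √(143967.1249 + 169727.5204) = 560.08 nmi
  2: √((279.90)² + (-449.00)²) = √(78344.0100 + 201601.0000) = 529.10 nmi
  3: √((17.15)² + (-395.21)²) = √(294.1225 + 156190.9441) = 395.58 nmi
  4: √((83.36)² + (33.21)²) = √(6948.8896 + 1102.9041) = 89.73 nmi
  → nearest: 4 (89.73 nmi)
Q3 at (-60.39, -214.00):
  1: √((150.62)² + (-1.72)²) = √(22686.3844 + 2.9584) = 150.63 nmi
  2: √((51.09)² + (-38.74)²) = √(2610.1881 + 1500.7876) = 64.12 nmi
  3: √((-211.66)² + (15.05)²) = √(44799.9556 + 226.5025) = 212.19 nmi
  4: √((-145.45)² + (443.47)²) = √(21155.7025 + 196665.6409) = 466.71 nmi
  → nearest: 2 (64.12 nmi)
Q4 at (-122.77, -64.54):
  1: √((213.00)² + (-151.18)²) = √(45369.0000 + 22855.3924) = 261.20 nmi
  2: √((113.47)² + (-188.20)²) = √(12875.4409 + 35419.2400) = 219.76 nmi
  3: √((-149.28)² + (-134.41)²) = √(22284.5184 + 18066.0481) = 200.87 nmi
  4: √((-83.07)² + (294.01)²) = √(6900.6249 + 86441.8801) = 305.52 nmi
  → nearest: 3 (200.87 nmi)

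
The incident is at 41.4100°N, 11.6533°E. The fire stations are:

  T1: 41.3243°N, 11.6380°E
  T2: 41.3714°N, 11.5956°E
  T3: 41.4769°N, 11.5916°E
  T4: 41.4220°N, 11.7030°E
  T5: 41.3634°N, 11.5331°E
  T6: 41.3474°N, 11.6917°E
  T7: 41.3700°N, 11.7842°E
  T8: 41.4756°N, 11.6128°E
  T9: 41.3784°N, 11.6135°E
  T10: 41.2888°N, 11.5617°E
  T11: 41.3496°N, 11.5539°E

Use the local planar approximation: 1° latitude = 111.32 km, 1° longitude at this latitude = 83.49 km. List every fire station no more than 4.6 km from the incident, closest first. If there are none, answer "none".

T4

Distances from 41.4100°N, 11.6533°E:
T1: 9.6253 km
T2: 6.4553 km
T3: 9.0553 km
T4: 4.3592 km
T5: 11.2970 km
T6: 7.6707 km
T7: 11.8011 km
T8: 8.0474 km
T9: 4.8390 km
T10: 15.5087 km
T11: 10.6808 km
Threshold 4.6 km: T4 (4.3592 km) is within range.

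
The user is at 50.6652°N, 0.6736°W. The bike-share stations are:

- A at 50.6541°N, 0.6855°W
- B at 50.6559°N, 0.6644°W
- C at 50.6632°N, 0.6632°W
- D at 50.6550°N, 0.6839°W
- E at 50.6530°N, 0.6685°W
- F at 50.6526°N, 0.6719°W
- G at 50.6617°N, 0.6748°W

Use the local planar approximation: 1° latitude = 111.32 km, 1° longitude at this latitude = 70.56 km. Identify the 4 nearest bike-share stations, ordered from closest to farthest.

G, C, B, D

Distances from 50.6652°N, 0.6736°W:
A: 1.4939 km
B: 1.2220 km
C: 0.7669 km
D: 1.3481 km
E: 1.4050 km
F: 1.4078 km
G: 0.3987 km
Sorted: G (0.3987 km) < C (0.7669 km) < B (1.2220 km) < D (1.3481 km) < E (1.4050 km) < F (1.4078 km) < …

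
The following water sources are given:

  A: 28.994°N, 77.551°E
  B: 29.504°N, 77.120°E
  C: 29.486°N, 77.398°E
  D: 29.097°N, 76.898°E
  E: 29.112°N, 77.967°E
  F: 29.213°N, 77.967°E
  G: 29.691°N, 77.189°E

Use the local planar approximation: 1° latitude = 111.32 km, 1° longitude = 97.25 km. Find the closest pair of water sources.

Pairwise distances:
A–B: 70.569 km
A–C: 56.755 km
A–D: 64.531 km
A–E: 42.535 km
A–F: 47.234 km
A–G: 85.203 km
B–C: 27.110 km
B–D: 50.188 km
B–E: 93.216 km
B–F: 88.512 km
B–G: 21.872 km
C–D: 65.112 km
C–E: 69.248 km
C–F: 63.131 km
C–G: 30.560 km
D–E: 103.974 km
D–F: 104.759 km
D–G: 71.925 km
E–F: 11.243 km
E–G: 99.392 km
F–G: 92.498 km
Closest pair: E–F at 11.243 km.

E and F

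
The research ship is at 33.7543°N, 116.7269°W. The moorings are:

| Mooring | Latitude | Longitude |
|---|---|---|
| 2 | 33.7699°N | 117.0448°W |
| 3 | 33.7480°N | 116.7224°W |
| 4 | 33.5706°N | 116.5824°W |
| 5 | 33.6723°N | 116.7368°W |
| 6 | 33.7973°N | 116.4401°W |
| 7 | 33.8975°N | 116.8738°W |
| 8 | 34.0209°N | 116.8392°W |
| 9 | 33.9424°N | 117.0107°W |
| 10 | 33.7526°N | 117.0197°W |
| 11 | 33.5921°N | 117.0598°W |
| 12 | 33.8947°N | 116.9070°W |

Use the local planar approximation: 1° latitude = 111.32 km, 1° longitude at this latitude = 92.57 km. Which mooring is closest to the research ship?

Distances from 33.7543°N, 116.7269°W:
2: √((0.0156·111.32)² + (-0.3179·92.57)²) = √(3.015752 + 866.007361) = 29.4792 km
3: √((-0.0063·111.32)² + (0.0045·92.57)²) = √(0.491844 + 0.173526) = 0.8157 km
4: √((-0.1837·111.32)² + (0.1445·92.57)²) = √(418.181396 + 178.927141) = 24.4358 km
5: √((-0.0820·111.32)² + (-0.0099·92.57)²) = √(83.324765 + 0.839868) = 9.1741 km
6: √((0.0430·111.32)² + (0.2868·92.57)²) = √(22.913071 + 704.853436) = 26.9771 km
7: √((0.1432·111.32)² + (-0.1469·92.57)²) = √(254.116246 + 184.920100) = 20.9532 km
8: √((0.2666·111.32)² + (-0.1123·92.57)²) = √(880.778461 + 108.068728) = 31.4459 km
9: √((0.1881·111.32)² + (-0.2838·92.57)²) = √(438.453949 + 690.184672) = 33.5952 km
10: √((-0.0017·111.32)² + (-0.2928·92.57)²) = √(0.035813 + 734.653703) = 27.1052 km
11: √((-0.1622·111.32)² + (-0.3329·92.57)²) = √(326.022892 + 949.659939) = 35.7167 km
12: √((0.1404·111.32)² + (-0.1801·92.57)²) = √(244.275894 + 277.950816) = 22.8523 km
Minimum: 3 at 0.8157 km.

3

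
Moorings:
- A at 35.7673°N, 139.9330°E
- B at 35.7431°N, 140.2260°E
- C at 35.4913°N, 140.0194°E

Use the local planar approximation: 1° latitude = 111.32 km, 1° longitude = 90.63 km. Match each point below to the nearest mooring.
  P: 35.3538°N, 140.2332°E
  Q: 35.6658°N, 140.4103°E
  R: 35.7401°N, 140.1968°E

P at 35.3538°N, 140.2332°E:
  A: 53.4702 km
  B: 43.3418 km
  C: 24.6930 km
  → nearest: C (24.6930 km)
Q at 35.6658°N, 140.4103°E:
  A: 44.7090 km
  B: 18.7894 km
  C: 40.4034 km
  → nearest: B (18.7894 km)
R at 35.7401°N, 140.1968°E:
  A: 24.0992 km
  B: 2.6674 km
  C: 32.0248 km
  → nearest: B (2.6674 km)

P→C; Q→B; R→B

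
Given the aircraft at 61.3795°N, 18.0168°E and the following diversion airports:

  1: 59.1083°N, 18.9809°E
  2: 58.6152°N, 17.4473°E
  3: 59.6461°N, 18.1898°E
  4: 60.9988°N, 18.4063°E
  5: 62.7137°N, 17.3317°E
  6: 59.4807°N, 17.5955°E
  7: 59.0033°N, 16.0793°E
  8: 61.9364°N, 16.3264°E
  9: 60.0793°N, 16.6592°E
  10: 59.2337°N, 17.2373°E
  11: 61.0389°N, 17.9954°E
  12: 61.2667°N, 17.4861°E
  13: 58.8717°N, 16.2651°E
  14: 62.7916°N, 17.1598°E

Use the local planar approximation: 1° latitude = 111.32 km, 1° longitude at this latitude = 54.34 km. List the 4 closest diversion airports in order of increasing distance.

12, 11, 4, 8

Distances from 61.3795°N, 18.0168°E:
1: √((-2.2712·111.32)² + (0.9641·54.34)²) = √(63923.000809 + 2744.627648) = 258.2008 km
2: √((-2.7643·111.32)² + (-0.5695·54.34)²) = √(94692.752969 + 957.693908) = 309.2741 km
3: √((-1.7334·111.32)² + (0.1730·54.34)²) = √(37234.367405 + 88.375417) = 193.1909 km
4: √((-0.3807·111.32)² + (0.3895·54.34)²) = √(1796.024054 + 447.975427) = 47.3709 km
5: √((1.3342·111.32)² + (-0.6851·54.34)²) = √(22059.124304 + 1385.948852) = 153.1178 km
6: √((-1.8988·111.32)² + (-0.4213·54.34)²) = √(44679.143739 + 524.109687) = 212.6106 km
7: √((-2.3762·111.32)² + (-1.9375·54.34)²) = √(69970.081281 + 11084.668014) = 284.7012 km
8: √((0.5569·111.32)² + (-1.6904·54.34)²) = √(3843.269427 + 8437.586463) = 110.8190 km
9: √((-1.3002·111.32)² + (-1.3576·54.34)²) = √(20949.165066 + 5442.305623) = 162.4545 km
10: √((-2.1458·111.32)² + (-0.7795·54.34)²) = √(57059.094750 + 1794.202705) = 242.5970 km
11: √((-0.3406·111.32)² + (-0.0214·54.34)²) = √(1437.592117 + 1.352281) = 37.9334 km
12: √((-0.1128·111.32)² + (-0.5307·54.34)²) = √(157.675637 + 831.643971) = 31.4535 km
13: √((-2.5078·111.32)² + (-1.7517·54.34)²) = √(77934.937492 + 9060.636931) = 294.9501 km
14: √((1.4121·111.32)² + (-0.8570·54.34)²) = √(24710.259222 + 2168.707154) = 163.9481 km
Sorted: 12 (31.4535 km) < 11 (37.9334 km) < 4 (47.3709 km) < 8 (110.8190 km) < 5 (153.1178 km) < 9 (162.4545 km) < …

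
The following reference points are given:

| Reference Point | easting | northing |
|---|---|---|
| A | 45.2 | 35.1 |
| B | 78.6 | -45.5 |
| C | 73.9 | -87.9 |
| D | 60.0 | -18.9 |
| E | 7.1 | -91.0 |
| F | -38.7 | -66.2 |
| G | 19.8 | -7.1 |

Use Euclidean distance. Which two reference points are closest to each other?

B and D

Pairwise distances:
A–B: 87.2
A–C: 126.3
A–D: 56.0
A–E: 131.7
A–F: 131.5
A–G: 49.3
B–C: 42.7
B–D: 32.5
B–E: 84.7
B–F: 119.1
B–G: 70.2
C–D: 70.4
C–E: 66.9
C–F: 114.7
C–G: 97.2
D–E: 89.4
D–F: 109.4
D–G: 41.9
E–F: 52.1
E–G: 84.9
F–G: 83.2
Closest pair: B–D at 32.5.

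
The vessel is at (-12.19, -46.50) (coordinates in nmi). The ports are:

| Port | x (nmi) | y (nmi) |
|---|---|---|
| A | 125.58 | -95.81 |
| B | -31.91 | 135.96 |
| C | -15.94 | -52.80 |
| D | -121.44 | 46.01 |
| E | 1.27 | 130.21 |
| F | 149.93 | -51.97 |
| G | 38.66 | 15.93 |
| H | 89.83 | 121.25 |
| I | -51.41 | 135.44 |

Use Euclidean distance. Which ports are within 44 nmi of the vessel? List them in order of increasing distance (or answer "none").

C

Distances from (-12.19, -46.50):
A: √((137.77)² + (-49.31)²) = √(18980.5729 + 2431.4761) = 146.33 nmi
B: √((-19.72)² + (182.46)²) = √(388.8784 + 33291.6516) = 183.52 nmi
C: √((-3.75)² + (-6.30)²) = √(14.0625 + 39.6900) = 7.33 nmi
D: √((-109.25)² + (92.51)²) = √(11935.5625 + 8558.1001) = 143.16 nmi
E: √((13.46)² + (176.71)²) = √(181.1716 + 31226.4241) = 177.22 nmi
F: √((162.12)² + (-5.47)²) = √(26282.8944 + 29.9209) = 162.21 nmi
G: √((50.85)² + (62.43)²) = √(2585.7225 + 3897.5049) = 80.52 nmi
H: √((102.02)² + (167.75)²) = √(10408.0804 + 28140.0625) = 196.34 nmi
I: √((-39.22)² + (181.94)²) = √(1538.2084 + 33102.1636) = 186.12 nmi
Threshold 44 nmi: C (7.33 nmi) is within range.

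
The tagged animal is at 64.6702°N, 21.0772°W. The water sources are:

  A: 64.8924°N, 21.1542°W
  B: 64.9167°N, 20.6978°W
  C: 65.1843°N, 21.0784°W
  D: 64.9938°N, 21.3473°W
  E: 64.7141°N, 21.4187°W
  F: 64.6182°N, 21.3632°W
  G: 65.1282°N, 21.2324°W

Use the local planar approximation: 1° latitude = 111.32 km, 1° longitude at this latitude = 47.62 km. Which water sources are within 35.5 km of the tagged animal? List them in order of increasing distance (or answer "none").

Distances from 64.6702°N, 21.0772°W:
A: √((0.2222·111.32)² + (-0.0770·47.62)²) = √(611.835264 + 13.444982) = 25.0056 km
B: √((0.2465·111.32)² + (0.3794·47.62)²) = √(752.974455 + 326.417501) = 32.8541 km
C: √((0.5141·111.32)² + (-0.0012·47.62)²) = √(3275.228490 + 0.003265) = 57.2296 km
D: √((0.3236·111.32)² + (-0.2701·47.62)²) = √(1297.667480 + 165.435211) = 38.2505 km
E: √((0.0439·111.32)² + (-0.3415·47.62)²) = √(23.882261 + 264.460125) = 16.9806 km
F: √((-0.0520·111.32)² + (-0.2860·47.62)²) = √(33.508353 + 185.485877) = 14.7985 km
G: √((0.4580·111.32)² + (-0.1552·47.62)²) = √(2599.425358 + 54.621323) = 51.5174 km
Threshold 35.5 km: F (14.7985 km), E (16.9806 km), A (25.0056 km), B (32.8541 km) are within range.

F, E, A, B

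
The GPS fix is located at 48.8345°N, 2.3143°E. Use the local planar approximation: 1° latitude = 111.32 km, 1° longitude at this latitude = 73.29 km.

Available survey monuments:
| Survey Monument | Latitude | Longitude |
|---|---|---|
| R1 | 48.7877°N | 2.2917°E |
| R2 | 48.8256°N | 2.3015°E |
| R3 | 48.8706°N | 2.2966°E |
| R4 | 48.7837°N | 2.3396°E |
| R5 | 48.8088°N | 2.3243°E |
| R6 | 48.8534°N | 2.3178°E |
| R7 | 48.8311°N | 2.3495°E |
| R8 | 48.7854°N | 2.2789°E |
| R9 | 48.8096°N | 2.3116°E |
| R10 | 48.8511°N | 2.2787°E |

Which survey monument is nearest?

Distances from 48.8345°N, 2.3143°E:
R1: √((-0.0468·111.32)² + (-0.0226·73.29)²) = √(27.141766 + 2.743509) = 5.4667 km
R2: √((-0.0089·111.32)² + (-0.0128·73.29)²) = √(0.981582 + 0.880054) = 1.3644 km
R3: √((0.0361·111.32)² + (-0.0177·73.29)²) = √(16.149564 + 1.682813) = 4.2228 km
R4: √((-0.0508·111.32)² + (0.0253·73.29)²) = √(31.979658 + 3.438195) = 5.9513 km
R5: √((-0.0257·111.32)² + (0.0100·73.29)²) = √(8.184886 + 0.537142) = 2.9533 km
R6: √((0.0189·111.32)² + (0.0035·73.29)²) = √(4.426597 + 0.065800) = 2.1195 km
R7: √((-0.0034·111.32)² + (0.0352·73.29)²) = √(0.143253 + 6.655409) = 2.6074 km
R8: √((-0.0491·111.32)² + (-0.0354·73.29)²) = √(29.875101 + 6.731254) = 6.0503 km
R9: √((-0.0249·111.32)² + (-0.0027·73.29)²) = √(7.683252 + 0.039158) = 2.7789 km
R10: √((0.0166·111.32)² + (-0.0356·73.29)²) = √(3.414779 + 6.807528) = 3.1972 km
Minimum: R2 at 1.3644 km.

R2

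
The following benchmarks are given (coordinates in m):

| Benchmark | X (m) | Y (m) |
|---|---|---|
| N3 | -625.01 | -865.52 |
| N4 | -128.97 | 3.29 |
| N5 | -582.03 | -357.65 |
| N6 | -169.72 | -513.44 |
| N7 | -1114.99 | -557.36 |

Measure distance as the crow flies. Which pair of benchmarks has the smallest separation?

Pairwise distances:
N3–N4: 1000.44 m
N3–N5: 509.69 m
N3–N6: 575.54 m
N3–N7: 578.83 m
N4–N5: 579.26 m
N4–N6: 518.33 m
N4–N7: 1134.27 m
N5–N6: 440.76 m
N5–N7: 569.15 m
N6–N7: 946.29 m
Closest pair: N5–N6 at 440.76 m.

N5 and N6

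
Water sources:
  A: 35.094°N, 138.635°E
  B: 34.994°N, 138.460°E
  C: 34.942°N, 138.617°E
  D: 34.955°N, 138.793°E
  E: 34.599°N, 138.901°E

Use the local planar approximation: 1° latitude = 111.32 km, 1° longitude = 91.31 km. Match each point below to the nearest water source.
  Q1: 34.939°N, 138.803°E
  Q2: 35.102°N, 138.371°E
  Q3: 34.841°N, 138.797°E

Q1 at 34.939°N, 138.803°E:
  A: 23.088 km
  B: 31.912 km
  C: 16.987 km
  D: 2.002 km
  E: 38.892 km
  → nearest: D (2.002 km)
Q2 at 35.102°N, 138.371°E:
  A: 24.122 km
  B: 14.511 km
  C: 28.667 km
  D: 41.864 km
  E: 74.009 km
  → nearest: B (14.511 km)
Q3 at 34.841°N, 138.797°E:
  A: 31.812 km
  B: 35.171 km
  C: 19.914 km
  D: 12.696 km
  E: 28.564 km
  → nearest: D (12.696 km)

Q1→D; Q2→B; Q3→D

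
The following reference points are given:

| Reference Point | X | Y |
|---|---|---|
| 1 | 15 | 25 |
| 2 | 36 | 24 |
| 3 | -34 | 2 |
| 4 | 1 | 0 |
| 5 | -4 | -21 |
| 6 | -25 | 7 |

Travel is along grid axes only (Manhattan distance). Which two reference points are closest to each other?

3 and 6

Pairwise distances:
3–6: 14
1–2: 22
4–5: 26
4–6: 33
3–4: 37
1–4: 39
5–6: 49
3–5: 53
1–6: 58
2–4: 59
1–5: 65
1–3: 72
2–6: 78
2–5: 85
2–3: 92
Closest pair: 3–6 at 14.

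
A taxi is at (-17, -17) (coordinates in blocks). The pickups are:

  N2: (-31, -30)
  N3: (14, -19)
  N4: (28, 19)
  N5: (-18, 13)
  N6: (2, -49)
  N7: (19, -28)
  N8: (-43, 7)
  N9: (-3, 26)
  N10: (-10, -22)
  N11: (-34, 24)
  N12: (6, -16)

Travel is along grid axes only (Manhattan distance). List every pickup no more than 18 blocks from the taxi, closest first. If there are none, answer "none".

N10

Distances from (-17, -17):
N2: 27 blocks
N3: 33 blocks
N4: 81 blocks
N5: 31 blocks
N6: 51 blocks
N7: 47 blocks
N8: 50 blocks
N9: 57 blocks
N10: 12 blocks
N11: 58 blocks
N12: 24 blocks
Threshold 18 blocks: N10 (12 blocks) is within range.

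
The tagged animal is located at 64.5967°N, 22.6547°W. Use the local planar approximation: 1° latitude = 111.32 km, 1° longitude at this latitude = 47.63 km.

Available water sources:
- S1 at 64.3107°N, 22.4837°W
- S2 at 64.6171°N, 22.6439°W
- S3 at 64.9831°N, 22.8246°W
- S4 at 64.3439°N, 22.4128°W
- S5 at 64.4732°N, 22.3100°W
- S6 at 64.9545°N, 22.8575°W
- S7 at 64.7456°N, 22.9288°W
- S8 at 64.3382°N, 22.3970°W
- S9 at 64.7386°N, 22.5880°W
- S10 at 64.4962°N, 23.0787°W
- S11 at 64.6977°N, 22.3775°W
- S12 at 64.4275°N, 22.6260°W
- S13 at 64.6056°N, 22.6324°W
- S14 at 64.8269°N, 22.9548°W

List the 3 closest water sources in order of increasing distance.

Distances from 64.5967°N, 22.6547°W:
S1: √((-0.2860·111.32)² + (0.1710·47.63)²) = √(1013.627680 + 66.336627) = 32.8628 km
S2: √((0.0204·111.32)² + (0.0108·47.63)²) = √(5.157114 + 0.264611) = 2.3285 km
S3: √((0.3864·111.32)² + (-0.1699·47.63)²) = √(1850.208325 + 65.485918) = 43.7686 km
S4: √((-0.2528·111.32)² + (0.2419·47.63)²) = √(791.955054 + 132.749502) = 30.4090 km
S5: √((-0.1235·111.32)² + (0.3447·47.63)²) = √(189.008054 + 269.552727) = 21.4140 km
S6: √((0.3578·111.32)² + (-0.2028·47.63)²) = √(1586.452479 + 93.303313) = 40.9848 km
S7: √((0.1489·111.32)² + (-0.2741·47.63)²) = √(274.748792 + 170.443025) = 21.0996 km
S8: √((-0.2585·111.32)² + (0.2577·47.63)²) = √(828.070837 + 150.657238) = 31.2846 km
S9: √((0.1419·111.32)² + (0.0667·47.63)²) = √(249.523346 + 10.092827) = 16.1126 km
S10: √((-0.1005·111.32)² + (-0.4240·47.63)²) = √(125.163736 + 407.842872) = 23.0869 km
S11: √((0.1010·111.32)² + (0.2772·47.63)²) = √(126.412245 + 174.320160) = 17.3416 km
S12: √((-0.1692·111.32)² + (0.0287·47.63)²) = √(354.770184 + 1.868637) = 18.8849 km
S13: √((0.0089·111.32)² + (0.0223·47.63)²) = √(0.981582 + 1.128160) = 1.4525 km
S14: √((0.2302·111.32)² + (-0.3001·47.63)²) = √(656.684906 + 204.311661) = 29.3427 km
Sorted: S13 (1.4525 km) < S2 (2.3285 km) < S9 (16.1126 km) < S11 (17.3416 km) < S12 (18.8849 km) < …

S13, S2, S9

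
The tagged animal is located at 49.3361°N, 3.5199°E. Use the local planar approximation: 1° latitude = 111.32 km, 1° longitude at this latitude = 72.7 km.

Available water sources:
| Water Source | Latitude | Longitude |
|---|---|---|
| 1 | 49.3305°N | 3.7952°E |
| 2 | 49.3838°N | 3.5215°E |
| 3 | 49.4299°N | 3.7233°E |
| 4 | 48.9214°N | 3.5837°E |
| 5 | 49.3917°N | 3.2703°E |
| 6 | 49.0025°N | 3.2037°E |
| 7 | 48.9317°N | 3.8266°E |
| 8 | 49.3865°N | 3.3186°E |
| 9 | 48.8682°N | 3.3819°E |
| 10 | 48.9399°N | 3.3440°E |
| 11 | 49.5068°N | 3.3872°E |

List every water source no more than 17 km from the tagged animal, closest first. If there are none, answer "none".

Distances from 49.3361°N, 3.5199°E:
1: √((-0.0056·111.32)² + (0.2753·72.7)²) = √(0.388618 + 400.572605) = 20.0240 km
2: √((0.0477·111.32)² + (0.0016·72.7)²) = √(28.195718 + 0.013530) = 5.3112 km
3: √((0.0938·111.32)² + (0.2034·72.7)²) = √(109.031521 + 218.660692) = 18.1023 km
4: √((-0.4147·111.32)² + (0.0638·72.7)²) = √(2131.152197 + 21.513456) = 46.3968 km
5: √((0.0556·111.32)² + (-0.2496·72.7)²) = √(38.308573 + 329.274413) = 19.1725 km
6: √((-0.3336·111.32)² + (-0.3162·72.7)²) = √(1379.108640 + 528.436190) = 43.6754 km
7: √((-0.4044·111.32)² + (0.3067·72.7)²) = √(2026.603037 + 497.160222) = 50.2371 km
8: √((0.0504·111.32)² + (-0.2013·72.7)²) = √(31.478024 + 214.168883) = 15.6731 km
9: √((-0.4679·111.32)² + (-0.1380·72.7)²) = √(2713.016816 + 100.653063) = 53.0440 km
10: √((-0.3962·111.32)² + (-0.1759·72.7)²) = √(1945.249614 + 163.531154) = 45.9215 km
11: √((0.1707·111.32)² + (-0.1327·72.7)²) = √(361.088317 + 93.070204) = 21.3110 km
Threshold 17 km: 2 (5.3112 km), 8 (15.6731 km) are within range.

2, 8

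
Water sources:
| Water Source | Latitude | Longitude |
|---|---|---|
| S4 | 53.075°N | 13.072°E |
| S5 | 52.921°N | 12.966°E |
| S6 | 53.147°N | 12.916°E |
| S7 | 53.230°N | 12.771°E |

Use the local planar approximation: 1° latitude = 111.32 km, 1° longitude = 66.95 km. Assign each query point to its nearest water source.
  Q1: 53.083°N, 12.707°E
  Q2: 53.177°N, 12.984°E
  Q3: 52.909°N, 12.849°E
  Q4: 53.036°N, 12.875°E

Q1 at 53.083°N, 12.707°E:
  S4: 24.453 km
  S5: 25.018 km
  S6: 15.702 km
  S7: 16.916 km
  → nearest: S6 (15.702 km)
Q2 at 53.177°N, 12.984°E:
  S4: 12.792 km
  S5: 28.523 km
  S6: 5.646 km
  S7: 15.433 km
  → nearest: S6 (5.646 km)
Q3 at 52.909°N, 12.849°E:
  S4: 23.757 km
  S5: 7.946 km
  S6: 26.871 km
  S7: 36.113 km
  → nearest: S5 (7.946 km)
Q4 at 53.036°N, 12.875°E:
  S4: 13.885 km
  S5: 14.178 km
  S6: 12.658 km
  S7: 22.691 km
  → nearest: S6 (12.658 km)

Q1→S6; Q2→S6; Q3→S5; Q4→S6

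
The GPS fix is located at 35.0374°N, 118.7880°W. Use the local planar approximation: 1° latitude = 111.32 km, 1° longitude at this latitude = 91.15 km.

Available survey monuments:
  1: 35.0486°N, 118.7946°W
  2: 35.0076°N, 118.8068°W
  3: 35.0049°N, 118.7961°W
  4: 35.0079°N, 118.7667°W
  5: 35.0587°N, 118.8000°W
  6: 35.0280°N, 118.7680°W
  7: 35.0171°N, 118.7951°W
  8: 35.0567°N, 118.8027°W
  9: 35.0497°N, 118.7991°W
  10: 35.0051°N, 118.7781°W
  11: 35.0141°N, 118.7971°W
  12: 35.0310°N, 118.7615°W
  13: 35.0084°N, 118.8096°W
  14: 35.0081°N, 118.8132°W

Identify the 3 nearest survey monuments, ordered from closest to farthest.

1, 9, 6

Distances from 35.0374°N, 118.7880°W:
1: √((0.0112·111.32)² + (-0.0066·91.15)²) = √(1.554470 + 0.361911) = 1.3843 km
2: √((-0.0298·111.32)² + (-0.0188·91.15)²) = √(11.004718 + 2.936494) = 3.7338 km
3: √((-0.0325·111.32)² + (-0.0081·91.15)²) = √(13.089200 + 0.545109) = 3.6925 km
4: √((-0.0295·111.32)² + (0.0213·91.15)²) = √(10.784262 + 3.769403) = 3.8149 km
5: √((0.0213·111.32)² + (-0.0120·91.15)²) = √(5.622191 + 1.196398) = 2.6112 km
6: √((-0.0094·111.32)² + (0.0200·91.15)²) = √(1.094970 + 3.323329) = 2.1020 km
7: √((-0.0203·111.32)² + (-0.0071·91.15)²) = √(5.106678 + 0.418823) = 2.3506 km
8: √((0.0193·111.32)² + (-0.0147·91.15)²) = √(4.615949 + 1.795345) = 2.5321 km
9: √((0.0123·111.32)² + (-0.0111·91.15)²) = √(1.874807 + 1.023668) = 1.7025 km
10: √((-0.0323·111.32)² + (0.0099·91.15)²) = √(12.928598 + 0.814299) = 3.7071 km
11: √((-0.0233·111.32)² + (-0.0091·91.15)²) = √(6.727570 + 0.688012) = 2.7232 km
12: √((-0.0064·111.32)² + (0.0265·91.15)²) = √(0.507582 + 5.834519) = 2.5184 km
13: √((-0.0290·111.32)² + (-0.0216·91.15)²) = √(10.421792 + 3.876331) = 3.7813 km
14: √((-0.0293·111.32)² + (-0.0252·91.15)²) = √(10.638530 + 5.276117) = 3.9893 km
Sorted: 1 (1.3843 km) < 9 (1.7025 km) < 6 (2.1020 km) < 7 (2.3506 km) < 12 (2.5184 km) < …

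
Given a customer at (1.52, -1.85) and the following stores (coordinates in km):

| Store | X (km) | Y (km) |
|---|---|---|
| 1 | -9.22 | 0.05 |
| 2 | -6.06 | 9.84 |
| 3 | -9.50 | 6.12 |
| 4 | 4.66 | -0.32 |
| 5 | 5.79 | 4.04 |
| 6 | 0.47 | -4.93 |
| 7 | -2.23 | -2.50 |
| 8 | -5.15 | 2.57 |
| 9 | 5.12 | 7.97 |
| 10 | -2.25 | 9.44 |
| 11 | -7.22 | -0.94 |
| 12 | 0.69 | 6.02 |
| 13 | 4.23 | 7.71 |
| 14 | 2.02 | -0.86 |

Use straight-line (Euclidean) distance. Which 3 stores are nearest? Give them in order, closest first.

Distances from (1.52, -1.85):
1: √((-10.74)² + (1.90)²) = √(115.3476 + 3.6100) = 10.91 km
2: √((-7.58)² + (11.69)²) = √(57.4564 + 136.6561) = 13.93 km
3: √((-11.02)² + (7.97)²) = √(121.4404 + 63.5209) = 13.60 km
4: √((3.14)² + (1.53)²) = √(9.8596 + 2.3409) = 3.49 km
5: √((4.27)² + (5.89)²) = √(18.2329 + 34.6921) = 7.27 km
6: √((-1.05)² + (-3.08)²) = √(1.1025 + 9.4864) = 3.25 km
7: √((-3.75)² + (-0.65)²) = √(14.0625 + 0.4225) = 3.81 km
8: √((-6.67)² + (4.42)²) = √(44.4889 + 19.5364) = 8.00 km
9: √((3.60)² + (9.82)²) = √(12.9600 + 96.4324) = 10.46 km
10: √((-3.77)² + (11.29)²) = √(14.2129 + 127.4641) = 11.90 km
11: √((-8.74)² + (0.91)²) = √(76.3876 + 0.8281) = 8.79 km
12: √((-0.83)² + (7.87)²) = √(0.6889 + 61.9369) = 7.91 km
13: √((2.71)² + (9.56)²) = √(7.3441 + 91.3936) = 9.94 km
14: √((0.50)² + (0.99)²) = √(0.2500 + 0.9801) = 1.11 km
Sorted: 14 (1.11 km) < 6 (3.25 km) < 4 (3.49 km) < 7 (3.81 km) < 5 (7.27 km) < …

14, 6, 4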